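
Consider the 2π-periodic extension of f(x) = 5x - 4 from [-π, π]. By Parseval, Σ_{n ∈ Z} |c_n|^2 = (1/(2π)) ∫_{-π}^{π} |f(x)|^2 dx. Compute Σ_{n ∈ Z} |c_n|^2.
Σ |c_n|^2 = 25π^2/3 + 16

Expand and integrate term by term over [-π, π]:
  ∫ (5x)^2 dx = 25·(2π^3/3); ∫ 2·5·(-4)·x dx = 0 (odd integrand); ∫ (-4)^2 dx = 16·2π.
So (1/(2π)) ∫_{-π}^{π} (5x - 4)^2 dx = 25π^2/3 + 16 = 25π^2/3 + 16.
Parseval ⇒ Σ |c_n|^2 = 25π^2/3 + 16.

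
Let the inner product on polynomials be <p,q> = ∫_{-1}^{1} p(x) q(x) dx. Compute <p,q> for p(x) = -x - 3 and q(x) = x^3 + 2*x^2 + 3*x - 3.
<p,q> = 58/5

Expand the product: p(x)·q(x) = -x^4 - 5*x^3 - 9*x^2 - 6*x + 9.
∫_{-1}^{1} of each monomial x^k gives [2/(k+1) if k even, 0 if k odd]. Integrating term-by-term (or equivalently evaluating the antiderivative F(x) = -x^5/5 - 5*x^4/4 - 3*x^3 - 3*x^2 + 9*x at the endpoints):
  F(1) − F(−1) = 31/20 − (-201/20) = 58/5.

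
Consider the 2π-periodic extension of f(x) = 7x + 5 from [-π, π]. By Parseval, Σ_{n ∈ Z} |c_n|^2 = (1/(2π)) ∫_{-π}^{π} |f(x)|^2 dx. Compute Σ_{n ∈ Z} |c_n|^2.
Σ |c_n|^2 = 49π^2/3 + 25

Expand and integrate term by term over [-π, π]:
  ∫ (7x)^2 dx = 49·(2π^3/3); ∫ 2·7·(5)·x dx = 0 (odd integrand); ∫ 5^2 dx = 25·2π.
So (1/(2π)) ∫_{-π}^{π} (7x + 5)^2 dx = 49π^2/3 + 25 = 49π^2/3 + 25.
Parseval ⇒ Σ |c_n|^2 = 49π^2/3 + 25.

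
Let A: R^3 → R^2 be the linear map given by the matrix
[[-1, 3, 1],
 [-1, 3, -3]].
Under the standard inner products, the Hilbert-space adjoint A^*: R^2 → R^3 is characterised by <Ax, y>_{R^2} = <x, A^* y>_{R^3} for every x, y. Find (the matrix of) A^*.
A^* = A^T =
[[-1, -1],
 [3, 3],
 [1, -3]]

For real matrices with standard dot products, the defining identity <Ax, y> = <x, A^* y> gives (Ax)^T y = x^T (A^*) y, i.e. x^T A^T y = x^T (A^*) y. Since this holds for all x, y, we must have A^* = A^T. Therefore
A^* =
[[-1, -1],
 [3, 3],
 [1, -3]].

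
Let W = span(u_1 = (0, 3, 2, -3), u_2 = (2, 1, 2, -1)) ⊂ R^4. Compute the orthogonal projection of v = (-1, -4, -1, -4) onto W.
proj_W(v) = (-17/15, -1/15, -4/5, 1/15)

Set up U = [u_1 | ... | u_2] ∈ R^(4×2). The projector onto W = col(U) is P = U (U^T U)^(-1) U^T.
Compute U^T U =
  [22, 10]
  [10, 10],
and U^T v = (-2, -4).
Solve U^T U · c = U^T v for the coefficients: c = (1/6, -17/30). The projection is proj_W(v) = U c.
Check: (v - proj_W(v)) · u_1 = 0  (should be 0).
Check: (v - proj_W(v)) · u_2 = 0  (should be 0).
Result: proj_W(v) = (-17/15, -1/15, -4/5, 1/15).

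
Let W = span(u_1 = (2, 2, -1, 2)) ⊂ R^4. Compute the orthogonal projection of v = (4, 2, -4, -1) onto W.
proj_W(v) = (28/13, 28/13, -14/13, 28/13)

Set up U = [u_1 | ... | u_1] ∈ R^(4×1). The projector onto W = col(U) is P = U (U^T U)^(-1) U^T.
Compute U^T U =
  [13],
and U^T v = (14).
Solve U^T U · c = U^T v for the coefficients: c = (14/13). The projection is proj_W(v) = U c.
Check: (v - proj_W(v)) · u_1 = 0  (should be 0).
Result: proj_W(v) = (28/13, 28/13, -14/13, 28/13).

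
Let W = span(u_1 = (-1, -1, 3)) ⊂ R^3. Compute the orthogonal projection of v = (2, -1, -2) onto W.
proj_W(v) = (7/11, 7/11, -21/11)

Set up U = [u_1 | ... | u_1] ∈ R^(3×1). The projector onto W = col(U) is P = U (U^T U)^(-1) U^T.
Compute U^T U =
  [11],
and U^T v = (-7).
Solve U^T U · c = U^T v for the coefficients: c = (-7/11). The projection is proj_W(v) = U c.
Check: (v - proj_W(v)) · u_1 = 0  (should be 0).
Result: proj_W(v) = (7/11, 7/11, -21/11).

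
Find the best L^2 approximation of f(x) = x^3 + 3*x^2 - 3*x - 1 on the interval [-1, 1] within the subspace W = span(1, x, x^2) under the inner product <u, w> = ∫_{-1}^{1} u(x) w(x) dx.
g(x) = 3*x^2 - 12*x/5 - 1

The best approximation g ∈ W is the orthogonal projection of f onto W. Writing g = a_0 + a_1 x + a_2 x^2, the coefficients solve the normal equations G · a = b where
  G_{ij} = <φ_i, φ_j> and b_i = <f, φ_i>, with φ_0 = 1, φ_1 = x, φ_2 = x^2.
G =
  [2, 0, 2/3]
  [0, 2/3, 0]
  [2/3, 0, 2/5],
b = (0, -8/5, 8/15).
Solving gives a_0 = -1, a_1 = -12/5, a_2 = 3, so
  g(x) = 3*x^2 - 12*x/5 - 1.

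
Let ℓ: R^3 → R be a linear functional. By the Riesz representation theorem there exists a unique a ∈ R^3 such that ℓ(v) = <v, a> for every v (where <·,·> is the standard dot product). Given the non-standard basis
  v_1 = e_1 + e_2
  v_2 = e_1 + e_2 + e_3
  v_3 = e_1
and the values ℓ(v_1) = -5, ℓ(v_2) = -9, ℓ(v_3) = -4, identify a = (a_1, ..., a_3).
a = (-4, -1, -4)

Write a = (a_1, ..., a_3) in the standard basis. For each basis vector v_i, ℓ(v_i) = <v_i, a> is a linear equation in the a_j's. Collect the n equations into a matrix system V a = ℓ, where row i of V is v_i (expressed in the standard basis). Since V is invertible (lower-triangular with 1s on the diagonal, up to permutation), solve by back-substitution:
  V =
[[1, 1, 0],
 [1, 1, 1],
 [1, 0, 0]]
  V a = (-5, -9, -4)
Solving gives a = (-4, -1, -4).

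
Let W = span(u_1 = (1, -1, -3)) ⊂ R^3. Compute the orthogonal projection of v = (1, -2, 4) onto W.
proj_W(v) = (-9/11, 9/11, 27/11)

Set up U = [u_1 | ... | u_1] ∈ R^(3×1). The projector onto W = col(U) is P = U (U^T U)^(-1) U^T.
Compute U^T U =
  [11],
and U^T v = (-9).
Solve U^T U · c = U^T v for the coefficients: c = (-9/11). The projection is proj_W(v) = U c.
Check: (v - proj_W(v)) · u_1 = 0  (should be 0).
Result: proj_W(v) = (-9/11, 9/11, 27/11).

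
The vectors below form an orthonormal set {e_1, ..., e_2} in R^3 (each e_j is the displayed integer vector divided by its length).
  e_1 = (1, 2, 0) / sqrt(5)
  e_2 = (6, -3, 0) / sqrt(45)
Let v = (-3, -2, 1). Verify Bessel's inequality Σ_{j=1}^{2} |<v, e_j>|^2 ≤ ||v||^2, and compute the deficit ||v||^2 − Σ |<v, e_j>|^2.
Σ |<v, e_j>|^2 = 13; ||v||^2 = 14; deficit = 1

Write each e_j = u_j / sqrt(<u_j, u_j>) where u_j is the displayed integer vector. Then <v, e_j> = <v, u_j> / sqrt(<u_j, u_j>), so |<v, e_j>|^2 = <v, u_j>^2 / <u_j, u_j>.
Coefficients: <v, e_1> = -7/sqrt(5), <v, e_2> = -12/sqrt(45).
Square and sum: Σ |<v, e_j>|^2 = 13.
Compute ||v||^2 = v·v = 14.
Deficit = 14 − 13 = 1 ≥ 0, confirming Bessel's inequality. (The deficit equals ||v − Σ <v,e_j> e_j||^2, the squared distance from v to span{e_j}.)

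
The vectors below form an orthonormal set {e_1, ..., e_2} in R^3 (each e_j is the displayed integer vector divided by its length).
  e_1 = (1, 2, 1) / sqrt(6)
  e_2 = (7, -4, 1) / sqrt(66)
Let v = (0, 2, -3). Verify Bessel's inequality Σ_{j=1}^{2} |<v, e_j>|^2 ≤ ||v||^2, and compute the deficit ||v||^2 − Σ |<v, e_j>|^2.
Σ |<v, e_j>|^2 = 2; ||v||^2 = 13; deficit = 11

Write each e_j = u_j / sqrt(<u_j, u_j>) where u_j is the displayed integer vector. Then <v, e_j> = <v, u_j> / sqrt(<u_j, u_j>), so |<v, e_j>|^2 = <v, u_j>^2 / <u_j, u_j>.
Coefficients: <v, e_1> = 1/sqrt(6), <v, e_2> = -11/sqrt(66).
Square and sum: Σ |<v, e_j>|^2 = 2.
Compute ||v||^2 = v·v = 13.
Deficit = 13 − 2 = 11 ≥ 0, confirming Bessel's inequality. (The deficit equals ||v − Σ <v,e_j> e_j||^2, the squared distance from v to span{e_j}.)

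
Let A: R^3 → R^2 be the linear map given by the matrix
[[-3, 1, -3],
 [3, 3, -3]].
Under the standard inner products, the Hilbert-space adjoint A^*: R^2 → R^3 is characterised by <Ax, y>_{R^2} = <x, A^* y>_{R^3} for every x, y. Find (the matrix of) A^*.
A^* = A^T =
[[-3, 3],
 [1, 3],
 [-3, -3]]

For real matrices with standard dot products, the defining identity <Ax, y> = <x, A^* y> gives (Ax)^T y = x^T (A^*) y, i.e. x^T A^T y = x^T (A^*) y. Since this holds for all x, y, we must have A^* = A^T. Therefore
A^* =
[[-3, 3],
 [1, 3],
 [-3, -3]].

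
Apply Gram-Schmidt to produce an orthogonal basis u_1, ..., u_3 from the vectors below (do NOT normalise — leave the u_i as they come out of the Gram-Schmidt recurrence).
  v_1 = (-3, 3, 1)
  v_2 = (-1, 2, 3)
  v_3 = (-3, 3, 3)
Orthogonal basis:
  u_1 = (-3, 3, 1)
  u_2 = (17/19, 2/19, 45/19)
  u_3 = (-21/61, -24/61, 9/61)

Apply the Gram-Schmidt recurrence
  u_1 = v_1
  u_i = v_i − Σ_{j<i} ((v_i · u_j) / (u_j · u_j)) · u_j.

Step by step this gives:
  u_1 = (-3, 3, 1)
  u_2 = (17/19, 2/19, 45/19)
  u_3 = (-21/61, -24/61, 9/61)

Orthogonality check:
  u_2 · u_1 = 0 (should be 0)
  u_3 · u_1 = 0 (should be 0)
  u_3 · u_2 = 0 (should be 0)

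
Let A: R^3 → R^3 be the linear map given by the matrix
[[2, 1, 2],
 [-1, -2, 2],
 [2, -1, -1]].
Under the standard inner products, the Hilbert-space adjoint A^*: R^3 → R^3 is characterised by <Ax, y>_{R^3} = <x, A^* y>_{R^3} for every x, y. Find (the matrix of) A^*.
A^* = A^T =
[[2, -1, 2],
 [1, -2, -1],
 [2, 2, -1]]

For real matrices with standard dot products, the defining identity <Ax, y> = <x, A^* y> gives (Ax)^T y = x^T (A^*) y, i.e. x^T A^T y = x^T (A^*) y. Since this holds for all x, y, we must have A^* = A^T. Therefore
A^* =
[[2, -1, 2],
 [1, -2, -1],
 [2, 2, -1]].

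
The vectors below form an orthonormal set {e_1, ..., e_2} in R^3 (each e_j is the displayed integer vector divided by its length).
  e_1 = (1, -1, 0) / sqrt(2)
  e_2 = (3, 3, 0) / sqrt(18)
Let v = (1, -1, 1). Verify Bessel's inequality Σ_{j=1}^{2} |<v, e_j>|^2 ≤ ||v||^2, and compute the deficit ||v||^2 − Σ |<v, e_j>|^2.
Σ |<v, e_j>|^2 = 2; ||v||^2 = 3; deficit = 1

Write each e_j = u_j / sqrt(<u_j, u_j>) where u_j is the displayed integer vector. Then <v, e_j> = <v, u_j> / sqrt(<u_j, u_j>), so |<v, e_j>|^2 = <v, u_j>^2 / <u_j, u_j>.
Coefficients: <v, e_1> = 2/sqrt(2), <v, e_2> = 0/sqrt(18).
Square and sum: Σ |<v, e_j>|^2 = 2.
Compute ||v||^2 = v·v = 3.
Deficit = 3 − 2 = 1 ≥ 0, confirming Bessel's inequality. (The deficit equals ||v − Σ <v,e_j> e_j||^2, the squared distance from v to span{e_j}.)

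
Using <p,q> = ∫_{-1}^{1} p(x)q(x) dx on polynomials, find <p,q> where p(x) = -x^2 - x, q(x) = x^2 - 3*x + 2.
<p,q> = 4/15

Expand the product: p(x)·q(x) = -x^4 + 2*x^3 + x^2 - 2*x.
∫_{-1}^{1} of each monomial x^k gives [2/(k+1) if k even, 0 if k odd]. Integrating term-by-term (or equivalently evaluating the antiderivative F(x) = -x^5/5 + x^4/2 + x^3/3 - x^2 at the endpoints):
  F(1) − F(−1) = -11/30 − (-19/30) = 4/15.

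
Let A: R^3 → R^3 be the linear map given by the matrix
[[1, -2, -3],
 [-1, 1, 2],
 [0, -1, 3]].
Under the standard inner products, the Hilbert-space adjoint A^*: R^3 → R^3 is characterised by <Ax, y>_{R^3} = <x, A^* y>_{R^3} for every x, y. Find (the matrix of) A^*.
A^* = A^T =
[[1, -1, 0],
 [-2, 1, -1],
 [-3, 2, 3]]

For real matrices with standard dot products, the defining identity <Ax, y> = <x, A^* y> gives (Ax)^T y = x^T (A^*) y, i.e. x^T A^T y = x^T (A^*) y. Since this holds for all x, y, we must have A^* = A^T. Therefore
A^* =
[[1, -1, 0],
 [-2, 1, -1],
 [-3, 2, 3]].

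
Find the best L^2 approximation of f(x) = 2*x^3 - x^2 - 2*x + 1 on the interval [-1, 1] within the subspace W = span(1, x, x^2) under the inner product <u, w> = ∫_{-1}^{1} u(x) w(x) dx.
g(x) = -x^2 - 4*x/5 + 1

The best approximation g ∈ W is the orthogonal projection of f onto W. Writing g = a_0 + a_1 x + a_2 x^2, the coefficients solve the normal equations G · a = b where
  G_{ij} = <φ_i, φ_j> and b_i = <f, φ_i>, with φ_0 = 1, φ_1 = x, φ_2 = x^2.
G =
  [2, 0, 2/3]
  [0, 2/3, 0]
  [2/3, 0, 2/5],
b = (4/3, -8/15, 4/15).
Solving gives a_0 = 1, a_1 = -4/5, a_2 = -1, so
  g(x) = -x^2 - 4*x/5 + 1.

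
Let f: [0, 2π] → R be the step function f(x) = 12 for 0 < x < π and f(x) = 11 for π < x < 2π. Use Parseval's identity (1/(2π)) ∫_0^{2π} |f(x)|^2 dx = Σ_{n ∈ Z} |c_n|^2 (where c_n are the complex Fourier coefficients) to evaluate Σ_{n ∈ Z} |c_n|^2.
Σ |c_n|^2 = 265/2

Parseval equates the L^2 energy of f (normalised by 1/(2π)) with the ℓ^2 sum of its Fourier coefficients: (1/(2π)) ∫_0^{2π} |f|^2 = Σ |c_n|^2.
Compute the left side: (1/(2π)) [∫_0^π 12^2 dx + ∫_π^{2π} 11^2 dx] = (1/(2π)) · (144π + 121π) = (144 + 121)/2 = 265/2.
So Σ_{n ∈ Z} |c_n|^2 = 265/2.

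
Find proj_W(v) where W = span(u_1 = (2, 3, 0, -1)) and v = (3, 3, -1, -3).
proj_W(v) = (18/7, 27/7, 0, -9/7)

Set up U = [u_1 | ... | u_1] ∈ R^(4×1). The projector onto W = col(U) is P = U (U^T U)^(-1) U^T.
Compute U^T U =
  [14],
and U^T v = (18).
Solve U^T U · c = U^T v for the coefficients: c = (9/7). The projection is proj_W(v) = U c.
Check: (v - proj_W(v)) · u_1 = 0  (should be 0).
Result: proj_W(v) = (18/7, 27/7, 0, -9/7).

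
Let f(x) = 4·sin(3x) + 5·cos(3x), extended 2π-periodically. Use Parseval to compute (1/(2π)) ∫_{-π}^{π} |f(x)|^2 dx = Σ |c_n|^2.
Σ |c_n|^2 = 41/2

Expand |f|^2 and use orthogonality of {sin(nx), cos(mx)} on [-π, π]:
  ∫_{-π}^{π} sin(nx)^2 dx = π, ∫ cos(mx)^2 dx = π, and cross terms integrate to 0.
So ∫_{-π}^{π} f(x)^2 dx = 4^2 · π + 5^2 · π = (16 + 25)π.
Divide by 2π: (16 + 25)/2 = 41/2.
By Parseval, this equals Σ |c_n|^2.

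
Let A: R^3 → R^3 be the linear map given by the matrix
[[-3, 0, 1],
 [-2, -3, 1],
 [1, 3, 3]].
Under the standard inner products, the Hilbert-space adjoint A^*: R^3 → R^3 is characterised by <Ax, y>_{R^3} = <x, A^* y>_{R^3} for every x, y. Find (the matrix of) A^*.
A^* = A^T =
[[-3, -2, 1],
 [0, -3, 3],
 [1, 1, 3]]

For real matrices with standard dot products, the defining identity <Ax, y> = <x, A^* y> gives (Ax)^T y = x^T (A^*) y, i.e. x^T A^T y = x^T (A^*) y. Since this holds for all x, y, we must have A^* = A^T. Therefore
A^* =
[[-3, -2, 1],
 [0, -3, 3],
 [1, 1, 3]].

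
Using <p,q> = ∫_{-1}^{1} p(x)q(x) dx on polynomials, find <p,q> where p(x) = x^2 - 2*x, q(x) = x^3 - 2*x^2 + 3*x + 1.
<p,q> = -74/15

Expand the product: p(x)·q(x) = x^5 - 4*x^4 + 7*x^3 - 5*x^2 - 2*x.
∫_{-1}^{1} of each monomial x^k gives [2/(k+1) if k even, 0 if k odd]. Integrating term-by-term (or equivalently evaluating the antiderivative F(x) = x^6/6 - 4*x^5/5 + 7*x^4/4 - 5*x^3/3 - x^2 at the endpoints):
  F(1) − F(−1) = -31/20 − (203/60) = -74/15.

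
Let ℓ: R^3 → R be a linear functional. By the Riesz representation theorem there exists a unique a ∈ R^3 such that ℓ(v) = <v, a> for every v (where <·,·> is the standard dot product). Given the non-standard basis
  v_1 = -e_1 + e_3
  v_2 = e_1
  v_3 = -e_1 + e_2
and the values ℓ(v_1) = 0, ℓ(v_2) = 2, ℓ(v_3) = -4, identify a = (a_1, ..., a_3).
a = (2, -2, 2)

Write a = (a_1, ..., a_3) in the standard basis. For each basis vector v_i, ℓ(v_i) = <v_i, a> is a linear equation in the a_j's. Collect the n equations into a matrix system V a = ℓ, where row i of V is v_i (expressed in the standard basis). Since V is invertible (lower-triangular with 1s on the diagonal, up to permutation), solve by back-substitution:
  V =
[[-1, 0, 1],
 [1, 0, 0],
 [-1, 1, 0]]
  V a = (0, 2, -4)
Solving gives a = (2, -2, 2).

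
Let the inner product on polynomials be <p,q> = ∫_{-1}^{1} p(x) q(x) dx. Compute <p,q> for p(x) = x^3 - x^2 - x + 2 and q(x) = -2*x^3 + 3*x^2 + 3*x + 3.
<p,q> = 428/35

Expand the product: p(x)·q(x) = -2*x^6 + 5*x^5 + 2*x^4 - 7*x^3 + 3*x + 6.
∫_{-1}^{1} of each monomial x^k gives [2/(k+1) if k even, 0 if k odd]. Integrating term-by-term (or equivalently evaluating the antiderivative F(x) = -2*x^7/7 + 5*x^6/6 + 2*x^5/5 - 7*x^4/4 + 3*x^2/2 + 6*x at the endpoints):
  F(1) − F(−1) = 2813/420 − (-2323/420) = 428/35.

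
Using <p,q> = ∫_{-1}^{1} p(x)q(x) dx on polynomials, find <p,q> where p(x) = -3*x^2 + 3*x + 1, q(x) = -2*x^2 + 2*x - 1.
<p,q> = 76/15

Expand the product: p(x)·q(x) = 6*x^4 - 12*x^3 + 7*x^2 - x - 1.
∫_{-1}^{1} of each monomial x^k gives [2/(k+1) if k even, 0 if k odd]. Integrating term-by-term (or equivalently evaluating the antiderivative F(x) = 6*x^5/5 - 3*x^4 + 7*x^3/3 - x^2/2 - x at the endpoints):
  F(1) − F(−1) = -29/30 − (-181/30) = 76/15.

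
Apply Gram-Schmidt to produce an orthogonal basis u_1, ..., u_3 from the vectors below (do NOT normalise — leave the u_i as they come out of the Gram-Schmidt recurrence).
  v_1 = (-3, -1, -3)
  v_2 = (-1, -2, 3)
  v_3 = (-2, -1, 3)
Orthogonal basis:
  u_1 = (-3, -1, -3)
  u_2 = (-31/19, -42/19, 45/19)
  u_3 = (-189/250, 126/125, 21/50)

Apply the Gram-Schmidt recurrence
  u_1 = v_1
  u_i = v_i − Σ_{j<i} ((v_i · u_j) / (u_j · u_j)) · u_j.

Step by step this gives:
  u_1 = (-3, -1, -3)
  u_2 = (-31/19, -42/19, 45/19)
  u_3 = (-189/250, 126/125, 21/50)

Orthogonality check:
  u_2 · u_1 = 0 (should be 0)
  u_3 · u_1 = 0 (should be 0)
  u_3 · u_2 = 0 (should be 0)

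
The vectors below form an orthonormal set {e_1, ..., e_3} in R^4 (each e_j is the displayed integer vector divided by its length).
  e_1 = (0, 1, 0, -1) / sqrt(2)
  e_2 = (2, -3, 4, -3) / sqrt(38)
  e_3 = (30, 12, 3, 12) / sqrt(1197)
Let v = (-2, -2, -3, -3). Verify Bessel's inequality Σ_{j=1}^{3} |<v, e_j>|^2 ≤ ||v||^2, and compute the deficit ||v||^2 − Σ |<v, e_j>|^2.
Σ |<v, e_j>|^2 = 101/7; ||v||^2 = 26; deficit = 81/7

Write each e_j = u_j / sqrt(<u_j, u_j>) where u_j is the displayed integer vector. Then <v, e_j> = <v, u_j> / sqrt(<u_j, u_j>), so |<v, e_j>|^2 = <v, u_j>^2 / <u_j, u_j>.
Coefficients: <v, e_1> = 1/sqrt(2), <v, e_2> = -1/sqrt(38), <v, e_3> = -129/sqrt(1197).
Square and sum: Σ |<v, e_j>|^2 = 101/7.
Compute ||v||^2 = v·v = 26.
Deficit = 26 − 101/7 = 81/7 ≥ 0, confirming Bessel's inequality. (The deficit equals ||v − Σ <v,e_j> e_j||^2, the squared distance from v to span{e_j}.)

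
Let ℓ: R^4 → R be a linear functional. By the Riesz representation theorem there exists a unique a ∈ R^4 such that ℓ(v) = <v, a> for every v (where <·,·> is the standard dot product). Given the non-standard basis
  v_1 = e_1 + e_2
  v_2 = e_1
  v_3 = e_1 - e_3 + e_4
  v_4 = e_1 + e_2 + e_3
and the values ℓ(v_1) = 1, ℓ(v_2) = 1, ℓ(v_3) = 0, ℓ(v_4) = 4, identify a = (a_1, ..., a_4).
a = (1, 0, 3, 2)

Write a = (a_1, ..., a_4) in the standard basis. For each basis vector v_i, ℓ(v_i) = <v_i, a> is a linear equation in the a_j's. Collect the n equations into a matrix system V a = ℓ, where row i of V is v_i (expressed in the standard basis). Since V is invertible (lower-triangular with 1s on the diagonal, up to permutation), solve by back-substitution:
  V =
[[1, 1, 0, 0],
 [1, 0, 0, 0],
 [1, 0, -1, 1],
 [1, 1, 1, 0]]
  V a = (1, 1, 0, 4)
Solving gives a = (1, 0, 3, 2).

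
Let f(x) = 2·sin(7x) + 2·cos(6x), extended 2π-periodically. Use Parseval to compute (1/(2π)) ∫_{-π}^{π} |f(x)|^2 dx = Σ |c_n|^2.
Σ |c_n|^2 = 4

Expand |f|^2 and use orthogonality of {sin(nx), cos(mx)} on [-π, π]:
  ∫_{-π}^{π} sin(nx)^2 dx = π, ∫ cos(mx)^2 dx = π, and cross terms integrate to 0.
So ∫_{-π}^{π} f(x)^2 dx = 2^2 · π + 2^2 · π = (4 + 4)π.
Divide by 2π: (4 + 4)/2 = 4.
By Parseval, this equals Σ |c_n|^2.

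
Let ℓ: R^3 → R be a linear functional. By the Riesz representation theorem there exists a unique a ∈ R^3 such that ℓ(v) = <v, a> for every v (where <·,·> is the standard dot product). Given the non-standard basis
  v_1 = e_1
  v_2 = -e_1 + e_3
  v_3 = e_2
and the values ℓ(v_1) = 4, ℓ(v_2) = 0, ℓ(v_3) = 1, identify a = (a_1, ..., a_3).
a = (4, 1, 4)

Write a = (a_1, ..., a_3) in the standard basis. For each basis vector v_i, ℓ(v_i) = <v_i, a> is a linear equation in the a_j's. Collect the n equations into a matrix system V a = ℓ, where row i of V is v_i (expressed in the standard basis). Since V is invertible (lower-triangular with 1s on the diagonal, up to permutation), solve by back-substitution:
  V =
[[1, 0, 0],
 [-1, 0, 1],
 [0, 1, 0]]
  V a = (4, 0, 1)
Solving gives a = (4, 1, 4).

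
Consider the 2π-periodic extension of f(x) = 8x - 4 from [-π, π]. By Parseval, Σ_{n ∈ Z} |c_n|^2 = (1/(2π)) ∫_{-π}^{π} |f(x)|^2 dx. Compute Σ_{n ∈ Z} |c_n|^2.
Σ |c_n|^2 = 64π^2/3 + 16

Expand and integrate term by term over [-π, π]:
  ∫ (8x)^2 dx = 64·(2π^3/3); ∫ 2·8·(-4)·x dx = 0 (odd integrand); ∫ (-4)^2 dx = 16·2π.
So (1/(2π)) ∫_{-π}^{π} (8x - 4)^2 dx = 64π^2/3 + 16 = 64π^2/3 + 16.
Parseval ⇒ Σ |c_n|^2 = 64π^2/3 + 16.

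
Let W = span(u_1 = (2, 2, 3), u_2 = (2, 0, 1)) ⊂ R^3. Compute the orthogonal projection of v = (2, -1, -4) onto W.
proj_W(v) = (10/9, -25/9, -20/9)

Set up U = [u_1 | ... | u_2] ∈ R^(3×2). The projector onto W = col(U) is P = U (U^T U)^(-1) U^T.
Compute U^T U =
  [17, 7]
  [7, 5],
and U^T v = (-10, 0).
Solve U^T U · c = U^T v for the coefficients: c = (-25/18, 35/18). The projection is proj_W(v) = U c.
Check: (v - proj_W(v)) · u_1 = 0  (should be 0).
Check: (v - proj_W(v)) · u_2 = 0  (should be 0).
Result: proj_W(v) = (10/9, -25/9, -20/9).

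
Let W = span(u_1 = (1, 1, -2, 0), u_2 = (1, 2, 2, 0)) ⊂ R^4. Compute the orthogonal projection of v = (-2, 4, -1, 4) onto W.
proj_W(v) = (68/53, 96/53, -24/53, 0)

Set up U = [u_1 | ... | u_2] ∈ R^(4×2). The projector onto W = col(U) is P = U (U^T U)^(-1) U^T.
Compute U^T U =
  [6, -1]
  [-1, 9],
and U^T v = (4, 4).
Solve U^T U · c = U^T v for the coefficients: c = (40/53, 28/53). The projection is proj_W(v) = U c.
Check: (v - proj_W(v)) · u_1 = 0  (should be 0).
Check: (v - proj_W(v)) · u_2 = 0  (should be 0).
Result: proj_W(v) = (68/53, 96/53, -24/53, 0).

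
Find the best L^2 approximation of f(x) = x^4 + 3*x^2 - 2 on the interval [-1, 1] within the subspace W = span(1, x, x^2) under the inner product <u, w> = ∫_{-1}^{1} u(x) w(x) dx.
g(x) = 27*x^2/7 - 73/35

The best approximation g ∈ W is the orthogonal projection of f onto W. Writing g = a_0 + a_1 x + a_2 x^2, the coefficients solve the normal equations G · a = b where
  G_{ij} = <φ_i, φ_j> and b_i = <f, φ_i>, with φ_0 = 1, φ_1 = x, φ_2 = x^2.
G =
  [2, 0, 2/3]
  [0, 2/3, 0]
  [2/3, 0, 2/5],
b = (-8/5, 0, 16/105).
Solving gives a_0 = -73/35, a_1 = 0, a_2 = 27/7, so
  g(x) = 27*x^2/7 - 73/35.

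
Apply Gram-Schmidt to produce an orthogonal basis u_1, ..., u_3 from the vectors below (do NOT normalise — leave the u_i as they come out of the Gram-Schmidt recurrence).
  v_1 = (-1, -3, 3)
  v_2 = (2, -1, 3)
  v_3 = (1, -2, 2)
Orthogonal basis:
  u_1 = (-1, -3, 3)
  u_2 = (48/19, 11/19, 27/19)
  u_3 = (30/83, -45/83, -35/83)

Apply the Gram-Schmidt recurrence
  u_1 = v_1
  u_i = v_i − Σ_{j<i} ((v_i · u_j) / (u_j · u_j)) · u_j.

Step by step this gives:
  u_1 = (-1, -3, 3)
  u_2 = (48/19, 11/19, 27/19)
  u_3 = (30/83, -45/83, -35/83)

Orthogonality check:
  u_2 · u_1 = 0 (should be 0)
  u_3 · u_1 = 0 (should be 0)
  u_3 · u_2 = 0 (should be 0)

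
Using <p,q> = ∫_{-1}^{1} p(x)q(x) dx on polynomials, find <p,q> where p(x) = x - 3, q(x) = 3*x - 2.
<p,q> = 14

Expand the product: p(x)·q(x) = 3*x^2 - 11*x + 6.
∫_{-1}^{1} of each monomial x^k gives [2/(k+1) if k even, 0 if k odd]. Integrating term-by-term (or equivalently evaluating the antiderivative F(x) = x^3 - 11*x^2/2 + 6*x at the endpoints):
  F(1) − F(−1) = 3/2 − (-25/2) = 14.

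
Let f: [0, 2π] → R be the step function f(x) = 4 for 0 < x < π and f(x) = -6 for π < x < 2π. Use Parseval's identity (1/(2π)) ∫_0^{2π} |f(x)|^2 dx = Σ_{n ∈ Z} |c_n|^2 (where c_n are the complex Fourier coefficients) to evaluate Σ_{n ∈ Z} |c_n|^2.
Σ |c_n|^2 = 26

Parseval equates the L^2 energy of f (normalised by 1/(2π)) with the ℓ^2 sum of its Fourier coefficients: (1/(2π)) ∫_0^{2π} |f|^2 = Σ |c_n|^2.
Compute the left side: (1/(2π)) [∫_0^π 4^2 dx + ∫_π^{2π} (-6)^2 dx] = (1/(2π)) · (16π + 36π) = (16 + 36)/2 = 26.
So Σ_{n ∈ Z} |c_n|^2 = 26.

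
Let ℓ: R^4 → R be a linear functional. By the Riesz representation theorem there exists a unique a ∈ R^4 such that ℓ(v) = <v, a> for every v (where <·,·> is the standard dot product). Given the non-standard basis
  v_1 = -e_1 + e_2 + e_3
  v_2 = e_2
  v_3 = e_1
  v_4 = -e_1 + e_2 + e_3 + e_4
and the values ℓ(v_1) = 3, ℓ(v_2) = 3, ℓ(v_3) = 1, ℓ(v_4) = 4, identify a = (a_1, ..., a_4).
a = (1, 3, 1, 1)

Write a = (a_1, ..., a_4) in the standard basis. For each basis vector v_i, ℓ(v_i) = <v_i, a> is a linear equation in the a_j's. Collect the n equations into a matrix system V a = ℓ, where row i of V is v_i (expressed in the standard basis). Since V is invertible (lower-triangular with 1s on the diagonal, up to permutation), solve by back-substitution:
  V =
[[-1, 1, 1, 0],
 [0, 1, 0, 0],
 [1, 0, 0, 0],
 [-1, 1, 1, 1]]
  V a = (3, 3, 1, 4)
Solving gives a = (1, 3, 1, 1).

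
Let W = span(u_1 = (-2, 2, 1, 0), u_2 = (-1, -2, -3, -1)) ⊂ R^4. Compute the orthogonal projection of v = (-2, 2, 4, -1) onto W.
proj_W(v) = (-173/110, 172/55, 13/5, 57/110)

Set up U = [u_1 | ... | u_2] ∈ R^(4×2). The projector onto W = col(U) is P = U (U^T U)^(-1) U^T.
Compute U^T U =
  [9, -5]
  [-5, 15],
and U^T v = (12, -13).
Solve U^T U · c = U^T v for the coefficients: c = (23/22, -57/110). The projection is proj_W(v) = U c.
Check: (v - proj_W(v)) · u_1 = 0  (should be 0).
Check: (v - proj_W(v)) · u_2 = 0  (should be 0).
Result: proj_W(v) = (-173/110, 172/55, 13/5, 57/110).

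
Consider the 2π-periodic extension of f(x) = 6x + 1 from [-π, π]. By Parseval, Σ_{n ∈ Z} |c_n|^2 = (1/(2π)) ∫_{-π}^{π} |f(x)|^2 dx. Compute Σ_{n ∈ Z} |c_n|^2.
Σ |c_n|^2 = 12π^2 + 1

Expand and integrate term by term over [-π, π]:
  ∫ (6x)^2 dx = 36·(2π^3/3); ∫ 2·6·(1)·x dx = 0 (odd integrand); ∫ 1^2 dx = 1·2π.
So (1/(2π)) ∫_{-π}^{π} (6x + 1)^2 dx = 36π^2/3 + 1 = 12π^2 + 1.
Parseval ⇒ Σ |c_n|^2 = 12π^2 + 1.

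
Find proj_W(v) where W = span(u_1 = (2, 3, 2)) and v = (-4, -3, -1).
proj_W(v) = (-38/17, -57/17, -38/17)

Set up U = [u_1 | ... | u_1] ∈ R^(3×1). The projector onto W = col(U) is P = U (U^T U)^(-1) U^T.
Compute U^T U =
  [17],
and U^T v = (-19).
Solve U^T U · c = U^T v for the coefficients: c = (-19/17). The projection is proj_W(v) = U c.
Check: (v - proj_W(v)) · u_1 = 0  (should be 0).
Result: proj_W(v) = (-38/17, -57/17, -38/17).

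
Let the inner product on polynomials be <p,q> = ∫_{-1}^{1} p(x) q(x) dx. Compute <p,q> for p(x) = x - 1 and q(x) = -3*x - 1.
<p,q> = 0

Expand the product: p(x)·q(x) = -3*x^2 + 2*x + 1.
∫_{-1}^{1} of each monomial x^k gives [2/(k+1) if k even, 0 if k odd]. Integrating term-by-term (or equivalently evaluating the antiderivative F(x) = -x^3 + x^2 + x at the endpoints):
  F(1) − F(−1) = 1 − (1) = 0.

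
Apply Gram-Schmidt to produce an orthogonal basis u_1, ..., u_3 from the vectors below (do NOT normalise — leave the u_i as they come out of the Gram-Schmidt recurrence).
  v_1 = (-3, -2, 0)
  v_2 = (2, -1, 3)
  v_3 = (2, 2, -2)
Orthogonal basis:
  u_1 = (-3, -2, 0)
  u_2 = (14/13, -21/13, 3)
  u_3 = (24/83, -36/83, -28/83)

Apply the Gram-Schmidt recurrence
  u_1 = v_1
  u_i = v_i − Σ_{j<i} ((v_i · u_j) / (u_j · u_j)) · u_j.

Step by step this gives:
  u_1 = (-3, -2, 0)
  u_2 = (14/13, -21/13, 3)
  u_3 = (24/83, -36/83, -28/83)

Orthogonality check:
  u_2 · u_1 = 0 (should be 0)
  u_3 · u_1 = 0 (should be 0)
  u_3 · u_2 = 0 (should be 0)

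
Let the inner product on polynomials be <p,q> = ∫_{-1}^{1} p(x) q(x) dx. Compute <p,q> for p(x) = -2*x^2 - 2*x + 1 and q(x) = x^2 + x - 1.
<p,q> = -32/15

Expand the product: p(x)·q(x) = -2*x^4 - 4*x^3 + x^2 + 3*x - 1.
∫_{-1}^{1} of each monomial x^k gives [2/(k+1) if k even, 0 if k odd]. Integrating term-by-term (or equivalently evaluating the antiderivative F(x) = -2*x^5/5 - x^4 + x^3/3 + 3*x^2/2 - x at the endpoints):
  F(1) − F(−1) = -17/30 − (47/30) = -32/15.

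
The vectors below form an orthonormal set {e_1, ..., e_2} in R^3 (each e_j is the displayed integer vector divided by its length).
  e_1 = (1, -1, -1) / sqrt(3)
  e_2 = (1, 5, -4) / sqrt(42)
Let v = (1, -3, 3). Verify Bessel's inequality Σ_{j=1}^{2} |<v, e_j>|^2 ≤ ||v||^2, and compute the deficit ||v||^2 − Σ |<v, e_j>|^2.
Σ |<v, e_j>|^2 = 115/7; ||v||^2 = 19; deficit = 18/7

Write each e_j = u_j / sqrt(<u_j, u_j>) where u_j is the displayed integer vector. Then <v, e_j> = <v, u_j> / sqrt(<u_j, u_j>), so |<v, e_j>|^2 = <v, u_j>^2 / <u_j, u_j>.
Coefficients: <v, e_1> = 1/sqrt(3), <v, e_2> = -26/sqrt(42).
Square and sum: Σ |<v, e_j>|^2 = 115/7.
Compute ||v||^2 = v·v = 19.
Deficit = 19 − 115/7 = 18/7 ≥ 0, confirming Bessel's inequality. (The deficit equals ||v − Σ <v,e_j> e_j||^2, the squared distance from v to span{e_j}.)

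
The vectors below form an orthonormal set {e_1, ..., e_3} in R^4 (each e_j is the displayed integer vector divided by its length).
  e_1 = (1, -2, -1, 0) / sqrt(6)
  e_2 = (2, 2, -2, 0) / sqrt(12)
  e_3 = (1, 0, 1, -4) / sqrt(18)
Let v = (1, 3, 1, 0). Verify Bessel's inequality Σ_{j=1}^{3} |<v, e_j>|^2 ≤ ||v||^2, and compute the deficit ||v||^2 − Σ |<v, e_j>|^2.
Σ |<v, e_j>|^2 = 83/9; ||v||^2 = 11; deficit = 16/9

Write each e_j = u_j / sqrt(<u_j, u_j>) where u_j is the displayed integer vector. Then <v, e_j> = <v, u_j> / sqrt(<u_j, u_j>), so |<v, e_j>|^2 = <v, u_j>^2 / <u_j, u_j>.
Coefficients: <v, e_1> = -6/sqrt(6), <v, e_2> = 6/sqrt(12), <v, e_3> = 2/sqrt(18).
Square and sum: Σ |<v, e_j>|^2 = 83/9.
Compute ||v||^2 = v·v = 11.
Deficit = 11 − 83/9 = 16/9 ≥ 0, confirming Bessel's inequality. (The deficit equals ||v − Σ <v,e_j> e_j||^2, the squared distance from v to span{e_j}.)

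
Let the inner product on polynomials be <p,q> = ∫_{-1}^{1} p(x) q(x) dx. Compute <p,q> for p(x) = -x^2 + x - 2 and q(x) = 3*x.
<p,q> = 2

Expand the product: p(x)·q(x) = -3*x^3 + 3*x^2 - 6*x.
∫_{-1}^{1} of each monomial x^k gives [2/(k+1) if k even, 0 if k odd]. Integrating term-by-term (or equivalently evaluating the antiderivative F(x) = -3*x^4/4 + x^3 - 3*x^2 at the endpoints):
  F(1) − F(−1) = -11/4 − (-19/4) = 2.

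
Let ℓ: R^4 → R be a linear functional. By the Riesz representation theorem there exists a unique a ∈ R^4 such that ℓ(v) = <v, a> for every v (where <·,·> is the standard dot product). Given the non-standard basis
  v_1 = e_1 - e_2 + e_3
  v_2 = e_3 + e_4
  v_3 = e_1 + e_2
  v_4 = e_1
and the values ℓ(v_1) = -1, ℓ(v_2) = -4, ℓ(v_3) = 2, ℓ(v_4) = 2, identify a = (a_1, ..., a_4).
a = (2, 0, -3, -1)

Write a = (a_1, ..., a_4) in the standard basis. For each basis vector v_i, ℓ(v_i) = <v_i, a> is a linear equation in the a_j's. Collect the n equations into a matrix system V a = ℓ, where row i of V is v_i (expressed in the standard basis). Since V is invertible (lower-triangular with 1s on the diagonal, up to permutation), solve by back-substitution:
  V =
[[1, -1, 1, 0],
 [0, 0, 1, 1],
 [1, 1, 0, 0],
 [1, 0, 0, 0]]
  V a = (-1, -4, 2, 2)
Solving gives a = (2, 0, -3, -1).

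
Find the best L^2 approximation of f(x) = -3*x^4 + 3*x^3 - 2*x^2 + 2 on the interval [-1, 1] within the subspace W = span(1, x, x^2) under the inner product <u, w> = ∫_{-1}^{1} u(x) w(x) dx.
g(x) = -32*x^2/7 + 9*x/5 + 79/35

The best approximation g ∈ W is the orthogonal projection of f onto W. Writing g = a_0 + a_1 x + a_2 x^2, the coefficients solve the normal equations G · a = b where
  G_{ij} = <φ_i, φ_j> and b_i = <f, φ_i>, with φ_0 = 1, φ_1 = x, φ_2 = x^2.
G =
  [2, 0, 2/3]
  [0, 2/3, 0]
  [2/3, 0, 2/5],
b = (22/15, 6/5, -34/105).
Solving gives a_0 = 79/35, a_1 = 9/5, a_2 = -32/7, so
  g(x) = -32*x^2/7 + 9*x/5 + 79/35.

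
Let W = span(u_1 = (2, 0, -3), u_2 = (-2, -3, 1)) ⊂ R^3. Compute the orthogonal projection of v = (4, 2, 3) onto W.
proj_W(v) = (118/133, 450/133, 123/133)

Set up U = [u_1 | ... | u_2] ∈ R^(3×2). The projector onto W = col(U) is P = U (U^T U)^(-1) U^T.
Compute U^T U =
  [13, -7]
  [-7, 14],
and U^T v = (-1, -11).
Solve U^T U · c = U^T v for the coefficients: c = (-13/19, -150/133). The projection is proj_W(v) = U c.
Check: (v - proj_W(v)) · u_1 = 0  (should be 0).
Check: (v - proj_W(v)) · u_2 = 0  (should be 0).
Result: proj_W(v) = (118/133, 450/133, 123/133).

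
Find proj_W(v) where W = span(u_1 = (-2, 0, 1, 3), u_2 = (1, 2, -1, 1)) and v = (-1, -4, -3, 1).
proj_W(v) = (-1, -10/7, 6/7, -2/7)

Set up U = [u_1 | ... | u_2] ∈ R^(4×2). The projector onto W = col(U) is P = U (U^T U)^(-1) U^T.
Compute U^T U =
  [14, 0]
  [0, 7],
and U^T v = (2, -5).
Solve U^T U · c = U^T v for the coefficients: c = (1/7, -5/7). The projection is proj_W(v) = U c.
Check: (v - proj_W(v)) · u_1 = 0  (should be 0).
Check: (v - proj_W(v)) · u_2 = 0  (should be 0).
Result: proj_W(v) = (-1, -10/7, 6/7, -2/7).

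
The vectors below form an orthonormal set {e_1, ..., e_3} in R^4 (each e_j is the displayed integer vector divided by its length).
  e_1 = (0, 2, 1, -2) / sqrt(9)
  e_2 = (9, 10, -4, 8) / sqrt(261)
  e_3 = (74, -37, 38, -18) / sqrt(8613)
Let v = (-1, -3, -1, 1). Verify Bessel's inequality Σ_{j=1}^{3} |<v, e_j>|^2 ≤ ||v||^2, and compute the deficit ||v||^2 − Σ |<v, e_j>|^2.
Σ |<v, e_j>|^2 = 3515/297; ||v||^2 = 12; deficit = 49/297

Write each e_j = u_j / sqrt(<u_j, u_j>) where u_j is the displayed integer vector. Then <v, e_j> = <v, u_j> / sqrt(<u_j, u_j>), so |<v, e_j>|^2 = <v, u_j>^2 / <u_j, u_j>.
Coefficients: <v, e_1> = -9/sqrt(9), <v, e_2> = -27/sqrt(261), <v, e_3> = -19/sqrt(8613).
Square and sum: Σ |<v, e_j>|^2 = 3515/297.
Compute ||v||^2 = v·v = 12.
Deficit = 12 − 3515/297 = 49/297 ≥ 0, confirming Bessel's inequality. (The deficit equals ||v − Σ <v,e_j> e_j||^2, the squared distance from v to span{e_j}.)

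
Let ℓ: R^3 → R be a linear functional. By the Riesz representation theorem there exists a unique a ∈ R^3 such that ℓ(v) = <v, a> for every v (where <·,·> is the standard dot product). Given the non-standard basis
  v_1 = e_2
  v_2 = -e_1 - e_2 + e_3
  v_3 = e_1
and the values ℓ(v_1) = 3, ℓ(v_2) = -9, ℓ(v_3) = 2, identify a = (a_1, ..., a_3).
a = (2, 3, -4)

Write a = (a_1, ..., a_3) in the standard basis. For each basis vector v_i, ℓ(v_i) = <v_i, a> is a linear equation in the a_j's. Collect the n equations into a matrix system V a = ℓ, where row i of V is v_i (expressed in the standard basis). Since V is invertible (lower-triangular with 1s on the diagonal, up to permutation), solve by back-substitution:
  V =
[[0, 1, 0],
 [-1, -1, 1],
 [1, 0, 0]]
  V a = (3, -9, 2)
Solving gives a = (2, 3, -4).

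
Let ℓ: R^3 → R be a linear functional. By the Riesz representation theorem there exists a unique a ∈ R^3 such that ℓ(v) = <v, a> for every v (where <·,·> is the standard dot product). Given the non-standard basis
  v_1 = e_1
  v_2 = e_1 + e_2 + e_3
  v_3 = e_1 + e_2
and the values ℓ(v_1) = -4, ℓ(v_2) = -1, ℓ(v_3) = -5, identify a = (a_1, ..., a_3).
a = (-4, -1, 4)

Write a = (a_1, ..., a_3) in the standard basis. For each basis vector v_i, ℓ(v_i) = <v_i, a> is a linear equation in the a_j's. Collect the n equations into a matrix system V a = ℓ, where row i of V is v_i (expressed in the standard basis). Since V is invertible (lower-triangular with 1s on the diagonal, up to permutation), solve by back-substitution:
  V =
[[1, 0, 0],
 [1, 1, 1],
 [1, 1, 0]]
  V a = (-4, -1, -5)
Solving gives a = (-4, -1, 4).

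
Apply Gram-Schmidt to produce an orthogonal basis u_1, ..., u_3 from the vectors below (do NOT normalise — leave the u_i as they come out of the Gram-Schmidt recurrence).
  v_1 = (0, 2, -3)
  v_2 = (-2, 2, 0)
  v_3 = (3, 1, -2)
Orthogonal basis:
  u_1 = (0, 2, -3)
  u_2 = (-2, 18/13, 12/13)
  u_3 = (12/11, 12/11, 8/11)

Apply the Gram-Schmidt recurrence
  u_1 = v_1
  u_i = v_i − Σ_{j<i} ((v_i · u_j) / (u_j · u_j)) · u_j.

Step by step this gives:
  u_1 = (0, 2, -3)
  u_2 = (-2, 18/13, 12/13)
  u_3 = (12/11, 12/11, 8/11)

Orthogonality check:
  u_2 · u_1 = 0 (should be 0)
  u_3 · u_1 = 0 (should be 0)
  u_3 · u_2 = 0 (should be 0)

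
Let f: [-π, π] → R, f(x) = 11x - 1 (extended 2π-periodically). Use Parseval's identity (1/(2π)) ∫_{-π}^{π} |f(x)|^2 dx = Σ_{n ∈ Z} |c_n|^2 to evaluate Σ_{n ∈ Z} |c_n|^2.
Σ |c_n|^2 = 121π^2/3 + 1

Expand and integrate term by term over [-π, π]:
  ∫ (11x)^2 dx = 121·(2π^3/3); ∫ 2·11·(-1)·x dx = 0 (odd integrand); ∫ (-1)^2 dx = 1·2π.
So (1/(2π)) ∫_{-π}^{π} (11x - 1)^2 dx = 121π^2/3 + 1 = 121π^2/3 + 1.
Parseval ⇒ Σ |c_n|^2 = 121π^2/3 + 1.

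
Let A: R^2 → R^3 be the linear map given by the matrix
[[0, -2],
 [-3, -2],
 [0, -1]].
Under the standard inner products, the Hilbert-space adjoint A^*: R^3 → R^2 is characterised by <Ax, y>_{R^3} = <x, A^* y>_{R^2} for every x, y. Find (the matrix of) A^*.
A^* = A^T =
[[0, -3, 0],
 [-2, -2, -1]]

For real matrices with standard dot products, the defining identity <Ax, y> = <x, A^* y> gives (Ax)^T y = x^T (A^*) y, i.e. x^T A^T y = x^T (A^*) y. Since this holds for all x, y, we must have A^* = A^T. Therefore
A^* =
[[0, -3, 0],
 [-2, -2, -1]].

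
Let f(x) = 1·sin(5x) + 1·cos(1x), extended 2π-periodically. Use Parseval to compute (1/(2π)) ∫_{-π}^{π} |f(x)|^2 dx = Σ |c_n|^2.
Σ |c_n|^2 = 1

Expand |f|^2 and use orthogonality of {sin(nx), cos(mx)} on [-π, π]:
  ∫_{-π}^{π} sin(nx)^2 dx = π, ∫ cos(mx)^2 dx = π, and cross terms integrate to 0.
So ∫_{-π}^{π} f(x)^2 dx = 1^2 · π + 1^2 · π = (1 + 1)π.
Divide by 2π: (1 + 1)/2 = 1.
By Parseval, this equals Σ |c_n|^2.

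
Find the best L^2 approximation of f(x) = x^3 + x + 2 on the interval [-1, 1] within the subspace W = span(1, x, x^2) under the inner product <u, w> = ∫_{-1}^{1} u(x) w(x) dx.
g(x) = 8*x/5 + 2

The best approximation g ∈ W is the orthogonal projection of f onto W. Writing g = a_0 + a_1 x + a_2 x^2, the coefficients solve the normal equations G · a = b where
  G_{ij} = <φ_i, φ_j> and b_i = <f, φ_i>, with φ_0 = 1, φ_1 = x, φ_2 = x^2.
G =
  [2, 0, 2/3]
  [0, 2/3, 0]
  [2/3, 0, 2/5],
b = (4, 16/15, 4/3).
Solving gives a_0 = 2, a_1 = 8/5, a_2 = 0, so
  g(x) = 8*x/5 + 2.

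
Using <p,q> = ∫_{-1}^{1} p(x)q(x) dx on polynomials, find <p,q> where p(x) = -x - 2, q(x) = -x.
<p,q> = 2/3

Expand the product: p(x)·q(x) = x^2 + 2*x.
∫_{-1}^{1} of each monomial x^k gives [2/(k+1) if k even, 0 if k odd]. Integrating term-by-term (or equivalently evaluating the antiderivative F(x) = x^3/3 + x^2 at the endpoints):
  F(1) − F(−1) = 4/3 − (2/3) = 2/3.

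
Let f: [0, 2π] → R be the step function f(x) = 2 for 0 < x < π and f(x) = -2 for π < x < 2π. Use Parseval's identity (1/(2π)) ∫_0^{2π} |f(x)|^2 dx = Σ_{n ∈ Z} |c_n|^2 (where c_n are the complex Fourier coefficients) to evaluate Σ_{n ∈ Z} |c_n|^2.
Σ |c_n|^2 = 4

Parseval equates the L^2 energy of f (normalised by 1/(2π)) with the ℓ^2 sum of its Fourier coefficients: (1/(2π)) ∫_0^{2π} |f|^2 = Σ |c_n|^2.
Compute the left side: (1/(2π)) [∫_0^π 2^2 dx + ∫_π^{2π} (-2)^2 dx] = (1/(2π)) · (4π + 4π) = (4 + 4)/2 = 4.
So Σ_{n ∈ Z} |c_n|^2 = 4.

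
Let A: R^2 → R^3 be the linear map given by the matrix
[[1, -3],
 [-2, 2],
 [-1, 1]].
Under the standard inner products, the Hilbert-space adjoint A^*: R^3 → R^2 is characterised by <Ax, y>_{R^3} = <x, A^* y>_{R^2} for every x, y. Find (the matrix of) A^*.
A^* = A^T =
[[1, -2, -1],
 [-3, 2, 1]]

For real matrices with standard dot products, the defining identity <Ax, y> = <x, A^* y> gives (Ax)^T y = x^T (A^*) y, i.e. x^T A^T y = x^T (A^*) y. Since this holds for all x, y, we must have A^* = A^T. Therefore
A^* =
[[1, -2, -1],
 [-3, 2, 1]].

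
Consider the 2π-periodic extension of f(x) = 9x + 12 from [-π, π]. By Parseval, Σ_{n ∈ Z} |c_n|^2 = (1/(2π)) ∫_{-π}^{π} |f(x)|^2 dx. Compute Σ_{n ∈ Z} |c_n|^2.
Σ |c_n|^2 = 27π^2 + 144

Expand and integrate term by term over [-π, π]:
  ∫ (9x)^2 dx = 81·(2π^3/3); ∫ 2·9·(12)·x dx = 0 (odd integrand); ∫ 12^2 dx = 144·2π.
So (1/(2π)) ∫_{-π}^{π} (9x + 12)^2 dx = 81π^2/3 + 144 = 27π^2 + 144.
Parseval ⇒ Σ |c_n|^2 = 27π^2 + 144.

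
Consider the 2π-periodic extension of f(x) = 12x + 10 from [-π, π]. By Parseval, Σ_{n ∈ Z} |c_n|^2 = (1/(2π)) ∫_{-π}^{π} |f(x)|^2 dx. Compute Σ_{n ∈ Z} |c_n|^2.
Σ |c_n|^2 = 48π^2 + 100

Expand and integrate term by term over [-π, π]:
  ∫ (12x)^2 dx = 144·(2π^3/3); ∫ 2·12·(10)·x dx = 0 (odd integrand); ∫ 10^2 dx = 100·2π.
So (1/(2π)) ∫_{-π}^{π} (12x + 10)^2 dx = 144π^2/3 + 100 = 48π^2 + 100.
Parseval ⇒ Σ |c_n|^2 = 48π^2 + 100.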